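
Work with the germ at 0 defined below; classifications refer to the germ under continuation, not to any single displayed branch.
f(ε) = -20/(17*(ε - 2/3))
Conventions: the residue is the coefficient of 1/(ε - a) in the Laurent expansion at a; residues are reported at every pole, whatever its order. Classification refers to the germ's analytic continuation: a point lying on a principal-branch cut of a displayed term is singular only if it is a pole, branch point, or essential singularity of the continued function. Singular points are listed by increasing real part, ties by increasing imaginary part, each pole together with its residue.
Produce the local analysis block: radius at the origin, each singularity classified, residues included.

Radius of convergence at 0: 2/3.
At 2/3: a pole of order 1; residue -20/17.

Denominator factor (ε - 2/3): pole of order 1 at 2/3, modulus 2/3.
The radius of convergence is the smallest modulus among the singular points: 2/3.
At the order-1 pole 2/3 set g(ε) = (ε - (2/3))*f(ε) = -20/17.
Simple pole: residue = g(a) at a = 2/3, which is -20/17.


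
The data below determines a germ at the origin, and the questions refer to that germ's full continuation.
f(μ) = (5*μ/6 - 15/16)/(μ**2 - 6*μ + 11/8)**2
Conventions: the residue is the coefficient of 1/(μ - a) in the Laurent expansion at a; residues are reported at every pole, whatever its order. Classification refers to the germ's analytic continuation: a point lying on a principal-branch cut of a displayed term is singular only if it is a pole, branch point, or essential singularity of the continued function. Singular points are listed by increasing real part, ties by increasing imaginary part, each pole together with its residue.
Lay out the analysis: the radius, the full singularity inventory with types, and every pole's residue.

Radius of convergence at 0: 3 - (1/4)*sqrt(122).
At 3 - (1/4)*sqrt(122): a pole of order 2; residue (25/14884)*sqrt(122).
At 3 + (1/4)*sqrt(122): a pole of order 2; residue -(25/14884)*sqrt(122).

Denominator factor (μ**2 - 6*μ + 11/8)^2: discriminant 61/2, real irrational roots 3 + (1/4)*sqrt(122) and 3 - (1/4)*sqrt(122); poles of order 2, moduli 3 + (1/4)*sqrt(122) and 3 - (1/4)*sqrt(122).
The radius of convergence is the smallest modulus among the singular points: 3 - (1/4)*sqrt(122).
The factor μ**2 - 6*μ + 11/8 splits as (μ - a)(μ - a') with a = 3 - (1/4)*sqrt(122), a' = 3 + (1/4)*sqrt(122). At the order-2 pole a set g(μ) = (μ - a)^2*f(μ) = [5*μ/6 - 15/16] / (μ - a')^2.
Order-2 pole: residue = g'(a); g'(3 - (1/4)*sqrt(122)) = (25/14884)*sqrt(122), so the residue is (25/14884)*sqrt(122).
The factor μ**2 - 6*μ + 11/8 splits as (μ - a)(μ - a') with a = 3 + (1/4)*sqrt(122), a' = 3 - (1/4)*sqrt(122). At the order-2 pole a set g(μ) = (μ - a)^2*f(μ) = [5*μ/6 - 15/16] / (μ - a')^2.
Order-2 pole: residue = g'(a); g'(3 + (1/4)*sqrt(122)) = -(25/14884)*sqrt(122), so the residue is -(25/14884)*sqrt(122).
List the singular points by increasing real part (a conjugate pair: the negative imaginary part first).


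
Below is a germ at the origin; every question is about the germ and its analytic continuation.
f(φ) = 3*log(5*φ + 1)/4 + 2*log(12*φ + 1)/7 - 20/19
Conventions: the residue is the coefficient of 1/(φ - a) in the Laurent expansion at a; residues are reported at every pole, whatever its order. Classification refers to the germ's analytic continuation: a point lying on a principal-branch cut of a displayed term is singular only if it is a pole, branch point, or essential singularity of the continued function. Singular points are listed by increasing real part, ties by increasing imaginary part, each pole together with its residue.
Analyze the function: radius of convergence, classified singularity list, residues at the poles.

Branch term (2/7)*log(1 - φ/(-1/12)): its argument vanishes at φ = -1/12, a logarithmic branch point, modulus 1/12.
Branch term (3/4)*log(1 - φ/(-1/5)): its argument vanishes at φ = -1/5, a logarithmic branch point, modulus 1/5.
The radius of convergence is the smallest modulus among the singular points: 1/12.
List the singular points by increasing real part (a conjugate pair: the negative imaginary part first).

Radius of convergence at 0: 1/12.
At -1/5: a logarithmic branch point.
At -1/12: a logarithmic branch point.


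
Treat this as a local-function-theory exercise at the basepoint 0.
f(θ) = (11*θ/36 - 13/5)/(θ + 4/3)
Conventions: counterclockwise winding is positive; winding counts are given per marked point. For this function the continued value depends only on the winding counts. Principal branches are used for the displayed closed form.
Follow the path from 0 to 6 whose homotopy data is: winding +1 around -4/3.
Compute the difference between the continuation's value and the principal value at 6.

The function is rational, hence single-valued: continuing it around any pole returns the same value, so the difference is 0.

Continued minus principal equals 0.


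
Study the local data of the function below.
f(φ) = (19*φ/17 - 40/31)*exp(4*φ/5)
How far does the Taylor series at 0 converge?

The factor exp(4*φ/5) is entire and contributes no finite singular point.
The polynomial part has no poles.
No finite singular points: the Taylor series at 0 converges everywhere.

The radius of convergence is infinite.


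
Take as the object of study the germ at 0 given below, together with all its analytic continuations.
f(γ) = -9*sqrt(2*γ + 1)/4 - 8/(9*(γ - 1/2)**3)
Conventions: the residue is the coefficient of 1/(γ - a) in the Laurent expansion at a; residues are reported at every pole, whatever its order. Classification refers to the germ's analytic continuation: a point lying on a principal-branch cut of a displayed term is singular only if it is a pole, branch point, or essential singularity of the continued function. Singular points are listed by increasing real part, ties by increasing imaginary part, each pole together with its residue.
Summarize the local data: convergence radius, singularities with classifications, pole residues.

Denominator factor (γ - 1/2)^3: pole of order 3 at 1/2, modulus 1/2.
Branch term (-9/4)*sqrt(1 - γ/(-1/2)): its argument vanishes at γ = -1/2, a square-root branch point, modulus 1/2.
The radius of convergence is the smallest modulus among the singular points: 1/2.
The branch term is analytic at 1/2 and contributes nothing to the residue; only the rational part matters.
At the order-3 pole 1/2 set g(γ) = (γ - (1/2))^3*(rational part) = -8/9.
Order-3 pole: residue = g''(a)/2; g''(1/2) = 0, so the residue is 0.
List the singular points by increasing real part (a conjugate pair: the negative imaginary part first).

Radius of convergence at 0: 1/2.
At -1/2: an algebraic (square-root) branch point.
At 1/2: a pole of order 3; residue 0.


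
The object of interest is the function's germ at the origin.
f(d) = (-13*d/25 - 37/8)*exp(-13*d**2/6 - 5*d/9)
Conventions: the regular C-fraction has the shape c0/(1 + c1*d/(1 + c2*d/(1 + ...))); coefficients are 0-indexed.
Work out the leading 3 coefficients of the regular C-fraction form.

Taylor coefficients (expand at 0): a_0 = -37/8, a_1 = 3689/1800, a_2 = 31091/3240.
c0 = a_0 = -37/8. Peel one level at a time: if S = 1 + c*d/S' with S'(0) = 1, then c is the d-coefficient of S and S' = c*d/(S - 1).
S_1 = c0/f = 1 + (3689/8325)*d + (157404596/69305625)*d^2 + ...; c1 = 3689/8325.
S_2 = c1*d/(S_1 - 1) = 1 + (-157404596/30710925)*d + ...; c2 = -157404596/30710925.

The regular C-fraction coefficients are [-37/8, 3689/8325, -157404596/30710925].


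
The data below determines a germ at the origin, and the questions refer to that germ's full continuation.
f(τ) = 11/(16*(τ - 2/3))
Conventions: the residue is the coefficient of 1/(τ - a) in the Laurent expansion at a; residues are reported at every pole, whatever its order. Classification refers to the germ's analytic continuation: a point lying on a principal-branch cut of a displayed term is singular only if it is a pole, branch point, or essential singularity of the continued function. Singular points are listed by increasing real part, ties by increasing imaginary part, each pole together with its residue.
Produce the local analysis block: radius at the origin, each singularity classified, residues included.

Radius of convergence at 0: 2/3.
At 2/3: a pole of order 1; residue 11/16.

Denominator factor (τ - 2/3): pole of order 1 at 2/3, modulus 2/3.
The radius of convergence is the smallest modulus among the singular points: 2/3.
At the order-1 pole 2/3 set g(τ) = (τ - (2/3))*f(τ) = 11/16.
Simple pole: residue = g(a) at a = 2/3, which is 11/16.


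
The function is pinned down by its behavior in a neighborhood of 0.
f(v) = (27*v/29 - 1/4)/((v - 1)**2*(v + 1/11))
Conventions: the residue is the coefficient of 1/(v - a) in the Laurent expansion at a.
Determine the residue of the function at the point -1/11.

At the order-1 pole -1/11 set g(v) = (v - (-1/11))*f(v) = (27*v/29 - 1/4)/(v - 1)**2.
Simple pole: residue = g(a) at a = -1/11, which is -4697/16704.

The residue is -4697/16704.


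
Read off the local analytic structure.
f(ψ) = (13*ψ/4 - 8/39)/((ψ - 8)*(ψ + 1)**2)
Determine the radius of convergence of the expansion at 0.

Denominator factor (ψ - 8): pole of order 1 at 8, modulus 8.
Denominator factor (ψ + 1)^2: pole of order 2 at -1, modulus 1.
The radius of convergence is the smallest modulus among the singular points: 1.

The radius of convergence is 1.


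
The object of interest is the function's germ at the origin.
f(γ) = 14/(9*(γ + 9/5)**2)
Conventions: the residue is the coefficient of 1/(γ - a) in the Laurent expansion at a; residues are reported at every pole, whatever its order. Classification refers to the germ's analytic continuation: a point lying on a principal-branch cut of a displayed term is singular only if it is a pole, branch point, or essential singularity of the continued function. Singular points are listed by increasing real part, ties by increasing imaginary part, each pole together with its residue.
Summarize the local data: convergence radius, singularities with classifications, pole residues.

Radius of convergence at 0: 9/5.
At -9/5: a pole of order 2; residue 0.

Denominator factor (γ + 9/5)^2: pole of order 2 at -9/5, modulus 9/5.
The radius of convergence is the smallest modulus among the singular points: 9/5.
At the order-2 pole -9/5 set g(γ) = (γ - (-9/5))^2*f(γ) = 14/9.
Order-2 pole: residue = g'(a); g'(-9/5) = 0, so the residue is 0.


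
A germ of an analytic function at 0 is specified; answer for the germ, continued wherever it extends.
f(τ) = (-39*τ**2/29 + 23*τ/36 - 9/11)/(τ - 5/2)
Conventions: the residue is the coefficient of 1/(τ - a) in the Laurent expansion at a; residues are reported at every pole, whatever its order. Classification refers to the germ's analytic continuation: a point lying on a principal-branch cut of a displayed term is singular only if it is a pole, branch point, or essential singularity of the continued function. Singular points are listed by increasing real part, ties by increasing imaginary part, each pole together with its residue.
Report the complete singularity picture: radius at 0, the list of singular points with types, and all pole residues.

Denominator factor (τ - 5/2): pole of order 1 at 5/2, modulus 5/2.
The radius of convergence is the smallest modulus among the singular points: 5/2.
At the order-1 pole 5/2 set g(τ) = (τ - (5/2))*f(τ) = -39*τ**2/29 + 23*τ/36 - 9/11.
Simple pole: residue = g(a) at a = 5/2, which is -175157/22968.

Radius of convergence at 0: 5/2.
At 5/2: a pole of order 1; residue -175157/22968.


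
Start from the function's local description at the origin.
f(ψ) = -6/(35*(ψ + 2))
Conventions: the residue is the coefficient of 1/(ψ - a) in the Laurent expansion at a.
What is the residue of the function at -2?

At the order-1 pole -2 set g(ψ) = (ψ - (-2))*f(ψ) = -6/35.
Simple pole: residue = g(a) at a = -2, which is -6/35.

The residue is -6/35.


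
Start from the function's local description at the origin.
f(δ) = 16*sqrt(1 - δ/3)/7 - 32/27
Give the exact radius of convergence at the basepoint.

The radius of convergence is 3.

Branch term (16/7)*sqrt(1 - δ/(3)): its argument vanishes at δ = 3, a square-root branch point, modulus 3.
The radius of convergence is the smallest modulus among the singular points: 3.


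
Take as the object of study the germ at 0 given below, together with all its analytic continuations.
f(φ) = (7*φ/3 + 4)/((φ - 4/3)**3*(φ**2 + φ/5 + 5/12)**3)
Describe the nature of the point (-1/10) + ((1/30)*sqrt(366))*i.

The point is a pole of order 3.

The denominator factor φ**2 + φ/5 + 5/12 vanishes at (-1/10) + ((1/30)*sqrt(366))*i and appears to the power 3; the numerator there equals (113/30) + ((7/90)*sqrt(366))*i, nonzero, and no other factor vanishes.
Hence a pole whose order is the multiplicity, 3.


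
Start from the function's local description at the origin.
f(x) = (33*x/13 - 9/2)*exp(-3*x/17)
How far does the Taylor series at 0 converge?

The factor exp(-3*x/17) is entire and contributes no finite singular point.
The polynomial part has no poles.
No finite singular points: the Taylor series at 0 converges everywhere.

The radius of convergence is infinite.


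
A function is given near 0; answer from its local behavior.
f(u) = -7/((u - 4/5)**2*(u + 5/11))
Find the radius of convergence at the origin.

Denominator factor (u + 5/11): pole of order 1 at -5/11, modulus 5/11.
Denominator factor (u - 4/5)^2: pole of order 2 at 4/5, modulus 4/5.
The radius of convergence is the smallest modulus among the singular points: 5/11.

The radius of convergence is 5/11.


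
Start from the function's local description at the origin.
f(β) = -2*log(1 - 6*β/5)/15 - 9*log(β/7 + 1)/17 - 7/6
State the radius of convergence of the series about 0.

Branch term (-2/15)*log(1 - β/(5/6)): its argument vanishes at β = 5/6, a logarithmic branch point, modulus 5/6.
Branch term (-9/17)*log(1 - β/(-7)): its argument vanishes at β = -7, a logarithmic branch point, modulus 7.
The radius of convergence is the smallest modulus among the singular points: 5/6.

The radius of convergence is 5/6.


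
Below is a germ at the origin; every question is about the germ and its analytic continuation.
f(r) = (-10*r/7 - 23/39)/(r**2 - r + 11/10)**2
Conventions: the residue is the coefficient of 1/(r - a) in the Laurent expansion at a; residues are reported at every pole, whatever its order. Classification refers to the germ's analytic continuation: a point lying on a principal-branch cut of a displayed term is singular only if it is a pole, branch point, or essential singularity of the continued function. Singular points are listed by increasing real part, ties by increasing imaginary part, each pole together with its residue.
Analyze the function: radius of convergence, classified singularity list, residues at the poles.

Radius of convergence at 0: (1/10)*sqrt(110).
At (1/2) - ((1/10)*sqrt(85))*i: a pole of order 2; residue -((3560/78897)*sqrt(85))*i.
At (1/2) + ((1/10)*sqrt(85))*i: a pole of order 2; residue ((3560/78897)*sqrt(85))*i.

Denominator factor (r**2 - r + 11/10)^2: discriminant -17/5, complex-conjugate roots (1/2) + ((1/10)*sqrt(85))*i and (1/2) - ((1/10)*sqrt(85))*i; poles of order 2, moduli (1/10)*sqrt(110) and (1/10)*sqrt(110).
The radius of convergence is the smallest modulus among the singular points: (1/10)*sqrt(110).
The factor r**2 - r + 11/10 splits as (r - a)(r - a') with a = (1/2) - ((1/10)*sqrt(85))*i, a' = (1/2) + ((1/10)*sqrt(85))*i. At the order-2 pole a set g(r) = (r - a)^2*f(r) = [-10*r/7 - 23/39] / (r - a')^2.
Order-2 pole: residue = g'(a); g'((1/2) - ((1/10)*sqrt(85))*i) = -((3560/78897)*sqrt(85))*i, so the residue is -((3560/78897)*sqrt(85))*i.
The factor r**2 - r + 11/10 splits as (r - a)(r - a') with a = (1/2) + ((1/10)*sqrt(85))*i, a' = (1/2) - ((1/10)*sqrt(85))*i. At the order-2 pole a set g(r) = (r - a)^2*f(r) = [-10*r/7 - 23/39] / (r - a')^2.
Order-2 pole: residue = g'(a); g'((1/2) + ((1/10)*sqrt(85))*i) = ((3560/78897)*sqrt(85))*i, so the residue is ((3560/78897)*sqrt(85))*i.
List the singular points by increasing real part (a conjugate pair: the negative imaginary part first).


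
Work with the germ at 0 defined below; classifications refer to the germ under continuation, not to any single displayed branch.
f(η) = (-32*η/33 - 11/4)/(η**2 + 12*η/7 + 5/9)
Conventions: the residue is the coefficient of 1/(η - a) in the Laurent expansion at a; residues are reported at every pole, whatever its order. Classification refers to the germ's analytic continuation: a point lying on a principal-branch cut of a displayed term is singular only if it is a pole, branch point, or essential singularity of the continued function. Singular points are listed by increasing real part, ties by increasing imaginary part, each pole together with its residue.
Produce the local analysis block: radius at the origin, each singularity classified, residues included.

Denominator factor (η**2 + 12*η/7 + 5/9): discriminant 316/441, real irrational roots -6/7 + (1/21)*sqrt(79) and -6/7 - (1/21)*sqrt(79); poles of order 1, moduli 6/7 - (1/21)*sqrt(79) and 6/7 + (1/21)*sqrt(79).
The radius of convergence is the smallest modulus among the singular points: 6/7 - (1/21)*sqrt(79).
The factor η**2 + 12*η/7 + 5/9 splits as (η - a)(η - a') with a = -6/7 - (1/21)*sqrt(79), a' = -6/7 + (1/21)*sqrt(79). At the order-1 pole a set g(η) = (η - a)*f(η) = [-32*η/33 - 11/4] / (η - a').
Simple pole: residue = g(a) at a = -6/7 - (1/21)*sqrt(79), which is -16/33 + (1773/6952)*sqrt(79).
The factor η**2 + 12*η/7 + 5/9 splits as (η - a)(η - a') with a = -6/7 + (1/21)*sqrt(79), a' = -6/7 - (1/21)*sqrt(79). At the order-1 pole a set g(η) = (η - a)*f(η) = [-32*η/33 - 11/4] / (η - a').
Simple pole: residue = g(a) at a = -6/7 + (1/21)*sqrt(79), which is -16/33 - (1773/6952)*sqrt(79).
List the singular points by increasing real part (a conjugate pair: the negative imaginary part first).

Radius of convergence at 0: 6/7 - (1/21)*sqrt(79).
At -6/7 - (1/21)*sqrt(79): a pole of order 1; residue -16/33 + (1773/6952)*sqrt(79).
At -6/7 + (1/21)*sqrt(79): a pole of order 1; residue -16/33 - (1773/6952)*sqrt(79).


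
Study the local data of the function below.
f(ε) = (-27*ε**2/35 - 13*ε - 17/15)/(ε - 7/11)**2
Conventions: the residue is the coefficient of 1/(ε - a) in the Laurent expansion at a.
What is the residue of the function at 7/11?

The residue is -769/55.

At the order-2 pole 7/11 set g(ε) = (ε - (7/11))^2*f(ε) = -27*ε**2/35 - 13*ε - 17/15.
Order-2 pole: residue = g'(a); g'(7/11) = -769/55, so the residue is -769/55.


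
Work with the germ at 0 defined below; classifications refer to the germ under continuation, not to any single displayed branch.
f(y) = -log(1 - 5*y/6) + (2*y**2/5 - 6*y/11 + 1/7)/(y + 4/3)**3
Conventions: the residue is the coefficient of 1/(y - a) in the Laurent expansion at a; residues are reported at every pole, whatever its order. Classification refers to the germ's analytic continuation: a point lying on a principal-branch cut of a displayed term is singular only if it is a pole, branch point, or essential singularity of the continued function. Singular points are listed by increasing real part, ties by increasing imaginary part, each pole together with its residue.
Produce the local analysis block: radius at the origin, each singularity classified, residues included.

Radius of convergence at 0: 6/5.
At -4/3: a pole of order 3; residue 2/5.
At 6/5: a logarithmic branch point.

Denominator factor (y + 4/3)^3: pole of order 3 at -4/3, modulus 4/3.
Branch term (-1)*log(1 - y/(6/5)): its argument vanishes at y = 6/5, a logarithmic branch point, modulus 6/5.
The radius of convergence is the smallest modulus among the singular points: 6/5.
The branch term is analytic at -4/3 and contributes nothing to the residue; only the rational part matters.
At the order-3 pole -4/3 set g(y) = (y - (-4/3))^3*(rational part) = 2*y**2/5 - 6*y/11 + 1/7.
Order-3 pole: residue = g''(a)/2; g''(-4/3) = 4/5, so the residue is 2/5.
List the singular points by increasing real part (a conjugate pair: the negative imaginary part first).


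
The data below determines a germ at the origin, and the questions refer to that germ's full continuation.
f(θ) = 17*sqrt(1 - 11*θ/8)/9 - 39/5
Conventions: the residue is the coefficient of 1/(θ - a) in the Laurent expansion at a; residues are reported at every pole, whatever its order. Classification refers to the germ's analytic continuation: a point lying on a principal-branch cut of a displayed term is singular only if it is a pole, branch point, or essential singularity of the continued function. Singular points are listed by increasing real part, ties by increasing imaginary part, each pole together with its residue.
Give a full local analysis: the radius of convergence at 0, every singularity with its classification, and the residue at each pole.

Branch term (17/9)*sqrt(1 - θ/(8/11)): its argument vanishes at θ = 8/11, a square-root branch point, modulus 8/11.
The radius of convergence is the smallest modulus among the singular points: 8/11.

Radius of convergence at 0: 8/11.
At 8/11: an algebraic (square-root) branch point.


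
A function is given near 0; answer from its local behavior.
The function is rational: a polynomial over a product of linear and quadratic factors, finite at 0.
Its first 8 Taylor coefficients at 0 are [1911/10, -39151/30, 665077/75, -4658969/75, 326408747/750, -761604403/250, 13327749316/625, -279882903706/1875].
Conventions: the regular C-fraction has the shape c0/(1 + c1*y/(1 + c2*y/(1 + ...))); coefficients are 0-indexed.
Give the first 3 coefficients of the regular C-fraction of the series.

Taylor coefficients (read off): a_0 = 1911/10, a_1 = -39151/30, a_2 = 665077/75.
c0 = a_0 = 1911/10. Peel one level at a time: if S = 1 + c*y/S' with S'(0) = 1, then c is the y-coefficient of S and S' = c*y/(S - 1).
S_1 = c0/f = 1 + (799/117)*y + (15923/68445)*y^2 + ...; c1 = 799/117.
S_2 = c1*y/(S_1 - 1) = 1 + (-15923/467415)*y + ...; c2 = -15923/467415.

The regular C-fraction coefficients are [1911/10, 799/117, -15923/467415].


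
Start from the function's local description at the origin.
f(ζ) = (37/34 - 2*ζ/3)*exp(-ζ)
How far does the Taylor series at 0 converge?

The factor exp(-ζ) is entire and contributes no finite singular point.
The polynomial part has no poles.
No finite singular points: the Taylor series at 0 converges everywhere.

The radius of convergence is infinite.


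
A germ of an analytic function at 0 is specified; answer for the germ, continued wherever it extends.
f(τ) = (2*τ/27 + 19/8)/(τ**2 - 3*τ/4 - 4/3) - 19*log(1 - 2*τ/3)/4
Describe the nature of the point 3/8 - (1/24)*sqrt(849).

The point is a pole of order 1.

The denominator factor τ**2 - 3*τ/4 - 4/3 vanishes at 3/8 - (1/24)*sqrt(849) and appears to the power 1; the numerator there equals 173/72 - (1/324)*sqrt(849), nonzero, and no other factor vanishes.
The branch terms are analytic at this point.
Hence a pole whose order is the multiplicity, 1.


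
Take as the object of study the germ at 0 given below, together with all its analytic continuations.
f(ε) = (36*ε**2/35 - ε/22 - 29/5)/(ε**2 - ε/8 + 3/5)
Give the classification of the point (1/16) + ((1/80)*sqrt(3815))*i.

The denominator factor ε**2 - ε/8 + 3/5 vanishes at (1/16) + ((1/80)*sqrt(3815))*i and appears to the power 1; the numerator there equals (-12343/1925) + ((2/1925)*sqrt(3815))*i, nonzero, and no other factor vanishes.
Hence a pole whose order is the multiplicity, 1.

The point is a pole of order 1.


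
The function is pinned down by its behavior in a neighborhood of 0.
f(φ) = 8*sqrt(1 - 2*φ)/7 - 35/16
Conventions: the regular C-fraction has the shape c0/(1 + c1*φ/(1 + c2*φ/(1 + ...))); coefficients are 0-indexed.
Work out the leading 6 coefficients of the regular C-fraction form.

Taylor coefficients (expand at 0): a_0 = -117/112, a_1 = -8/7, a_2 = -4/7, a_3 = -4/7, a_4 = -5/7, a_5 = -1.
c0 = a_0 = -117/112. Peel one level at a time: if S = 1 + c*φ/S' with S'(0) = 1, then c is the φ-coefficient of S and S' = c*φ/(S - 1).
S_1 = c0/f = 1 + (-128/117)*φ + (8896/13689)*φ^2 + ...; c1 = -128/117.
S_2 = c1*φ/(S_1 - 1) = 1 + (139/234)*φ + (-1/4)*φ^2 + ...; c2 = 139/234.
S_3 = c2*φ/(S_2 - 1) = 1 + (117/278)*φ + (46215/77284)*φ^2 + ...; c3 = 117/278.
S_4 = c3*φ/(S_3 - 1) = 1 + (-395/278)*φ + (-1/4)*φ^2 + ...; c4 = -395/278.
S_5 = c4*φ/(S_4 - 1) = 1 + (-139/790)*φ + ...; c5 = -139/790.

The regular C-fraction coefficients are [-117/112, -128/117, 139/234, 117/278, -395/278, -139/790].


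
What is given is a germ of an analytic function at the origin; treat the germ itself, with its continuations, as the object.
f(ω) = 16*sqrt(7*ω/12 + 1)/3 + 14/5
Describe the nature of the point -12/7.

The point is an algebraic (square-root) branch point.

The term (16/3)*sqrt(1 - ω/(-12/7)) has argument 1 - -12/7/(-12/7) = 0 at -12/7: a square-root (algebraic, two-sheeted) branch point; the remaining terms are analytic or single-valued there.


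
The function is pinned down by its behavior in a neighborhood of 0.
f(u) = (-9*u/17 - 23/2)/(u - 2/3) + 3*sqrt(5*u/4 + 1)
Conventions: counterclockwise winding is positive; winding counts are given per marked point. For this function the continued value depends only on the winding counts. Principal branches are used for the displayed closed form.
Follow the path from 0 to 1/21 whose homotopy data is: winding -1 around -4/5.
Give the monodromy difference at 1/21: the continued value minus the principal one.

Continued minus principal equals -(1/7)*sqrt(1869).

The rational part is single-valued and drops out of the difference; each branch term changes only by its own monodromy.
(3)*sqrt(1 - u/(-4/5)): winding -1 is odd, the square root flips sign, contributing -2*(3)*sqrt(1 - (1/21)/(-4/5)) = -2*(3)*sqrt(89/84) = -(1/7)*sqrt(1869).
Summing the contributions at u = 1/21 gives -(1/7)*sqrt(1869).


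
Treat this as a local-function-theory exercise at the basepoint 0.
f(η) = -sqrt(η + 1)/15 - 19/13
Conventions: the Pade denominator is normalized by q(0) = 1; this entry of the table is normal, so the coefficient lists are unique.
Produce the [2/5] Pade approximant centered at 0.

Taylor coefficients needed (expand at 0): a_0 = -298/195, a_1 = -1/30, a_2 = 1/120, a_3 = -1/240, a_4 = 1/384, a_5 = -7/3840, a_6 = 7/5120, a_7 = -11/10240.
Write the denominator as Q(η) = 1 + q1*η + q2*η^2 + q3*η^3 + q4*η^4 + q5*η^5. Requiring Q*f - P = O(η^8) with deg P <= 2 kills the coefficients of η^3..η^7 in Q*f:
  η^3: a_3 + q1*a_2 + q2*a_1 + q3*a_0 = 0, i.e. -1/240 + (1/120)*q1 + (-1/30)*q2 + (-298/195)*q3 = 0.
  η^4: a_4 + q1*a_3 + q2*a_2 + q3*a_1 + q4*a_0 = 0, i.e. 1/384 + (-1/240)*q1 + (1/120)*q2 + (-1/30)*q3 + (-298/195)*q4 = 0.
  η^5: a_5 + q1*a_4 + q2*a_3 + q3*a_2 + q4*a_1 + q5*a_0 = 0, i.e. -7/3840 + (1/384)*q1 + (-1/240)*q2 + (1/120)*q3 + (-1/30)*q4 + (-298/195)*q5 = 0.
  η^6: a_6 + q1*a_5 + q2*a_4 + q3*a_3 + q4*a_2 + q5*a_1 = 0, i.e. 7/5120 + (-7/3840)*q1 + (1/384)*q2 + (-1/240)*q3 + (1/120)*q4 + (-1/30)*q5 = 0.
  η^7: a_7 + q1*a_6 + q2*a_5 + q3*a_4 + q4*a_3 + q5*a_2 = 0, i.e. -11/10240 + (7/5120)*q1 + (-7/3840)*q2 + (1/384)*q3 + (-1/240)*q4 + (1/120)*q5 = 0.
Solving this linear system: q1 = 46472795/36752184, q2 = 25970065/73504368, q3 = -693433/196011648, q4 = 612053/2352139776, q5 = -247897/9408559104.
The numerator is Q*f truncated at degree 2: P0 = a_0 = -298/195; P1 = a_1 + q1*a_0 = -7043891053/3583337940; P2 = a_2 + q1*a_1 + q2*a_0 = -2741260369/4777783920.

The Pade approximant has numerator coefficients [-298/195, -7043891053/3583337940, -2741260369/4777783920]; denominator coefficients [1, 46472795/36752184, 25970065/73504368, -693433/196011648, 612053/2352139776, -247897/9408559104].


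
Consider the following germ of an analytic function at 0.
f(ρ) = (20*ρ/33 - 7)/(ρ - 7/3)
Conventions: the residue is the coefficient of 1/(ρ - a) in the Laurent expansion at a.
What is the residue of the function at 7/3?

The residue is -553/99.

At the order-1 pole 7/3 set g(ρ) = (ρ - (7/3))*f(ρ) = 20*ρ/33 - 7.
Simple pole: residue = g(a) at a = 7/3, which is -553/99.


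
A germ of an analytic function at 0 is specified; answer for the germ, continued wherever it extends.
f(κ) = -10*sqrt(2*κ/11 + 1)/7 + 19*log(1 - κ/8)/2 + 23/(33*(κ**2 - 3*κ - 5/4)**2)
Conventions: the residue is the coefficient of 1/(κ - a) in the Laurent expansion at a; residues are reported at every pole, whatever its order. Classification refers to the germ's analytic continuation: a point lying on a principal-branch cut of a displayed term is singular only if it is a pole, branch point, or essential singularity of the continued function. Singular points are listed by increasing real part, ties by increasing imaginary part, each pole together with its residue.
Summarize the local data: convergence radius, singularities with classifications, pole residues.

Denominator factor (κ**2 - 3*κ - 5/4)^2: discriminant 14, real irrational roots 3/2 + (1/2)*sqrt(14) and 3/2 - (1/2)*sqrt(14); poles of order 2, moduli 3/2 + (1/2)*sqrt(14) and -3/2 + (1/2)*sqrt(14).
Branch term (19/2)*log(1 - κ/(8)): its argument vanishes at κ = 8, a logarithmic branch point, modulus 8.
Branch term (-10/7)*sqrt(1 - κ/(-11/2)): its argument vanishes at κ = -11/2, a square-root branch point, modulus 11/2.
The radius of convergence is the smallest modulus among the singular points: -3/2 + (1/2)*sqrt(14).
The branch terms are analytic at 3/2 - (1/2)*sqrt(14) and contribute nothing to the residue; only the rational part matters.
The factor κ**2 - 3*κ - 5/4 splits as (κ - a)(κ - a') with a = 3/2 - (1/2)*sqrt(14), a' = 3/2 + (1/2)*sqrt(14). At the order-2 pole a set g(κ) = (κ - a)^2*(rational part) = [23/33] / (κ - a')^2.
Order-2 pole: residue = g'(a); g'(3/2 - (1/2)*sqrt(14)) = (23/3234)*sqrt(14), so the residue is (23/3234)*sqrt(14).
The branch terms are analytic at 3/2 + (1/2)*sqrt(14) and contribute nothing to the residue; only the rational part matters.
The factor κ**2 - 3*κ - 5/4 splits as (κ - a)(κ - a') with a = 3/2 + (1/2)*sqrt(14), a' = 3/2 - (1/2)*sqrt(14). At the order-2 pole a set g(κ) = (κ - a)^2*(rational part) = [23/33] / (κ - a')^2.
Order-2 pole: residue = g'(a); g'(3/2 + (1/2)*sqrt(14)) = -(23/3234)*sqrt(14), so the residue is -(23/3234)*sqrt(14).
List the singular points by increasing real part (a conjugate pair: the negative imaginary part first).

Radius of convergence at 0: -3/2 + (1/2)*sqrt(14).
At -11/2: an algebraic (square-root) branch point.
At 3/2 - (1/2)*sqrt(14): a pole of order 2; residue (23/3234)*sqrt(14).
At 3/2 + (1/2)*sqrt(14): a pole of order 2; residue -(23/3234)*sqrt(14).
At 8: a logarithmic branch point.


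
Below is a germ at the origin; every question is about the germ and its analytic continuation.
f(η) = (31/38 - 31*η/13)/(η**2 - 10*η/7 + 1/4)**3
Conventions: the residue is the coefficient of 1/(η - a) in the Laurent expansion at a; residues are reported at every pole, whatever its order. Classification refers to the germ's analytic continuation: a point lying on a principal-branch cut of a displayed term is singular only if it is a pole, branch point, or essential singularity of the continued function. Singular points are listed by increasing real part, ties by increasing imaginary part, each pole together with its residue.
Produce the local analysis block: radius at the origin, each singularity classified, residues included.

Radius of convergence at 0: 5/7 - (1/14)*sqrt(51).
At 5/7 - (1/14)*sqrt(51): a pole of order 3; residue (818741/1213511)*sqrt(51).
At 5/7 + (1/14)*sqrt(51): a pole of order 3; residue -(818741/1213511)*sqrt(51).

Denominator factor (η**2 - 10*η/7 + 1/4)^3: discriminant 51/49, real irrational roots 5/7 + (1/14)*sqrt(51) and 5/7 - (1/14)*sqrt(51); poles of order 3, moduli 5/7 + (1/14)*sqrt(51) and 5/7 - (1/14)*sqrt(51).
The radius of convergence is the smallest modulus among the singular points: 5/7 - (1/14)*sqrt(51).
The factor η**2 - 10*η/7 + 1/4 splits as (η - a)(η - a') with a = 5/7 - (1/14)*sqrt(51), a' = 5/7 + (1/14)*sqrt(51). At the order-3 pole a set g(η) = (η - a)^3*f(η) = [31/38 - 31*η/13] / (η - a')^3.
Order-3 pole: residue = g''(a)/2; g''(5/7 - (1/14)*sqrt(51)) = (1637482/1213511)*sqrt(51), so the residue is (818741/1213511)*sqrt(51).
The factor η**2 - 10*η/7 + 1/4 splits as (η - a)(η - a') with a = 5/7 + (1/14)*sqrt(51), a' = 5/7 - (1/14)*sqrt(51). At the order-3 pole a set g(η) = (η - a)^3*f(η) = [31/38 - 31*η/13] / (η - a')^3.
Order-3 pole: residue = g''(a)/2; g''(5/7 + (1/14)*sqrt(51)) = -(1637482/1213511)*sqrt(51), so the residue is -(818741/1213511)*sqrt(51).
List the singular points by increasing real part (a conjugate pair: the negative imaginary part first).


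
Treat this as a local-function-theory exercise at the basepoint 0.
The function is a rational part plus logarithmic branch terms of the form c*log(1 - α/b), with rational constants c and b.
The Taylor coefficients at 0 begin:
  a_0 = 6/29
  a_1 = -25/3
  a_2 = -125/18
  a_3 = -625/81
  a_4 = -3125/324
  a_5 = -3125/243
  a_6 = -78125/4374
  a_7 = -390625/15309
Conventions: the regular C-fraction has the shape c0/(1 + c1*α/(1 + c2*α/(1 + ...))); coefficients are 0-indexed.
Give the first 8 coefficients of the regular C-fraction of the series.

Taylor coefficients (read off): a_0 = 6/29, a_1 = -25/3, a_2 = -125/18, a_3 = -625/81, a_4 = -3125/324, a_5 = -3125/243, a_6 = -78125/4374, a_7 = -390625/15309.
c0 = a_0 = 6/29. Peel one level at a time: if S = 1 + c*α/S' with S'(0) = 1, then c is the α-coefficient of S and S' = c*α/(S - 1).
S_1 = c0/f = 1 + (725/18)*α + (134125/81)*α^2 + ...; c1 = 725/18.
S_2 = c1*α/(S_1 - 1) = 1 + (-370/9)*α + (-25/108)*α^2 + ...; c2 = -370/9.
S_3 = c2*α/(S_2 - 1) = 1 + (-5/888)*α + (-1225/262848)*α^2 + ...; c3 = -5/888.
S_4 = c3*α/(S_3 - 1) = 1 + (-245/296)*α + (-5/27)*α^2 + ...; c4 = -245/296.
S_5 = c4*α/(S_4 - 1) = 1 + (-296/1323)*α + (-238724/1750329)*α^2 + ...; c5 = -296/1323.
S_6 = c5*α/(S_5 - 1) = 1 + (-1613/2646)*α + (-5/28)*α^2 + ...; c6 = -1613/2646.
S_7 = c6*α/(S_6 - 1) = 1 + (-945/3226)*α + ...; c7 = -945/3226.

The regular C-fraction coefficients are [6/29, 725/18, -370/9, -5/888, -245/296, -296/1323, -1613/2646, -945/3226].


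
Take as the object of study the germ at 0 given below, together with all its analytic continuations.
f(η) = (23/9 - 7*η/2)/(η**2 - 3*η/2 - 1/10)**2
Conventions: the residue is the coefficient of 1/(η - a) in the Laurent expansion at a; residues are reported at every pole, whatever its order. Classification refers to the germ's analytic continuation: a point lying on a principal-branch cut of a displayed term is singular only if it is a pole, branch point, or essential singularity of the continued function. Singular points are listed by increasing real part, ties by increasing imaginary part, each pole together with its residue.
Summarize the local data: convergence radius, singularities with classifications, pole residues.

Denominator factor (η**2 - 3*η/2 - 1/10)^2: discriminant 53/20, real irrational roots 3/4 + (1/20)*sqrt(265) and 3/4 - (1/20)*sqrt(265); poles of order 2, moduli 3/4 + (1/20)*sqrt(265) and -3/4 + (1/20)*sqrt(265).
The radius of convergence is the smallest modulus among the singular points: -3/4 + (1/20)*sqrt(265).
The factor η**2 - 3*η/2 - 1/10 splits as (η - a)(η - a') with a = 3/4 - (1/20)*sqrt(265), a' = 3/4 + (1/20)*sqrt(265). At the order-2 pole a set g(η) = (η - a)^2*f(η) = [23/9 - 7*η/2] / (η - a')^2.
Order-2 pole: residue = g'(a); g'(3/4 - (1/20)*sqrt(265)) = -(50/25281)*sqrt(265), so the residue is -(50/25281)*sqrt(265).
The factor η**2 - 3*η/2 - 1/10 splits as (η - a)(η - a') with a = 3/4 + (1/20)*sqrt(265), a' = 3/4 - (1/20)*sqrt(265). At the order-2 pole a set g(η) = (η - a)^2*f(η) = [23/9 - 7*η/2] / (η - a')^2.
Order-2 pole: residue = g'(a); g'(3/4 + (1/20)*sqrt(265)) = (50/25281)*sqrt(265), so the residue is (50/25281)*sqrt(265).
List the singular points by increasing real part (a conjugate pair: the negative imaginary part first).

Radius of convergence at 0: -3/4 + (1/20)*sqrt(265).
At 3/4 - (1/20)*sqrt(265): a pole of order 2; residue -(50/25281)*sqrt(265).
At 3/4 + (1/20)*sqrt(265): a pole of order 2; residue (50/25281)*sqrt(265).


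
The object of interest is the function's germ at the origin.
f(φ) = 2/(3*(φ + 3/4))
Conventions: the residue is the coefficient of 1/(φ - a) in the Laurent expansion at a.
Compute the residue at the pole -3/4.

At the order-1 pole -3/4 set g(φ) = (φ - (-3/4))*f(φ) = 2/3.
Simple pole: residue = g(a) at a = -3/4, which is 2/3.

The residue is 2/3.


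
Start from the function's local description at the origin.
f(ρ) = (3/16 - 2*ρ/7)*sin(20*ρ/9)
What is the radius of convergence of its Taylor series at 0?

The factor sin(20*ρ/9) is entire and contributes no finite singular point.
The polynomial part has no poles.
No finite singular points: the Taylor series at 0 converges everywhere.

The radius of convergence is infinite.


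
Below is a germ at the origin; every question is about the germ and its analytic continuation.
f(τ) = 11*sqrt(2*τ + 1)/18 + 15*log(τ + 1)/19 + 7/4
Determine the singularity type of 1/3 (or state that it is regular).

The point is a regular point.

There is no denominator, hence no pole anywhere.
Branch term sqrt(1 - τ/(-1/2)): argument at 1/3 is 5/3, nonzero, so 1/3 is not its branch point (a point on a principal cut is still regular for the continued germ).
Branch term log(1 - τ/(-1)): argument at 1/3 is 4/3, nonzero, so 1/3 is not its branch point (a point on a principal cut is still regular for the continued germ).
So the germ continues analytically to 1/3.


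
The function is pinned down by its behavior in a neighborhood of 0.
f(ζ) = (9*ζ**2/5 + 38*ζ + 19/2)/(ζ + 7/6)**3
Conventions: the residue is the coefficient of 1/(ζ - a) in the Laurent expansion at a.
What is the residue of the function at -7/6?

The residue is 9/5.

At the order-3 pole -7/6 set g(ζ) = (ζ - (-7/6))^3*f(ζ) = 9*ζ**2/5 + 38*ζ + 19/2.
Order-3 pole: residue = g''(a)/2; g''(-7/6) = 18/5, so the residue is 9/5.


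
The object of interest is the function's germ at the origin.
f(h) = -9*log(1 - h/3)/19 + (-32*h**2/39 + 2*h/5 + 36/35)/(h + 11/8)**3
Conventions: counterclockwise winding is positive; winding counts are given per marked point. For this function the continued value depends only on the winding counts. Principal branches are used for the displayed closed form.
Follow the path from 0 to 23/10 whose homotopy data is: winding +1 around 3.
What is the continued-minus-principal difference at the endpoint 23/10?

Continued minus principal equals -(18/19)*pi*i.

The rational part is single-valued and drops out of the difference; each branch term changes only by its own monodromy.
(-9/19)*log(1 - h/(3)): each positive loop around 3 adds 2*pi*i to the log, so winding +1 contributes (-9/19)*(1)*2*pi*i = -(18/19)*pi*i.
Summing the contributions at h = 23/10 gives -(18/19)*pi*i.


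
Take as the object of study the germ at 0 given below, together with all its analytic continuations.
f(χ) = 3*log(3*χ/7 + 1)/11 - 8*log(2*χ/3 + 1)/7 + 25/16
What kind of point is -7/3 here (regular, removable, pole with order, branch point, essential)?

The term (3/11)*log(1 - χ/(-7/3)) has argument 1 - -7/3/(-7/3) = 0 at -7/3: a logarithmic (infinitely-sheeted) branch point; the remaining terms are analytic or single-valued there.

The point is a logarithmic branch point.


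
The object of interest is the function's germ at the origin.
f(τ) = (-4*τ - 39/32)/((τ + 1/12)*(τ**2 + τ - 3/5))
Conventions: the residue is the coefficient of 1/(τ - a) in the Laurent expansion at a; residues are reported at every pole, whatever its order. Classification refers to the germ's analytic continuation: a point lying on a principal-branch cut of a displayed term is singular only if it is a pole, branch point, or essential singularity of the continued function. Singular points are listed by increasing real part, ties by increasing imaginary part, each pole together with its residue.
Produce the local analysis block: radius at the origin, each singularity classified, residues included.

Radius of convergence at 0: 1/12.
At -1/2 - (1/10)*sqrt(85): a pole of order 1; residue -1275/1948 + (17709/66232)*sqrt(85).
At -1/12: a pole of order 1; residue 1275/974.
At -1/2 + (1/10)*sqrt(85): a pole of order 1; residue -1275/1948 - (17709/66232)*sqrt(85).
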